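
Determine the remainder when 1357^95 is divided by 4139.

1223

Compute successive squares:
95 in binary is 1011111, i.e. 95 = 64 + 16 + 8 + 4 + 2 + 1.
1357^1 ≡ 1357 (mod 4139)
1357^2 ≡ 1357^2 = 1841449 ≡ 3733 (mod 4139)
1357^4 ≡ 3733^2 = 13935289 ≡ 3415 (mod 4139)
1357^8 ≡ 3415^2 = 11662225 ≡ 2662 (mod 4139)
1357^16 ≡ 2662^2 = 7086244 ≡ 276 (mod 4139)
1357^32 ≡ 276^2 = 76176 ≡ 1674 (mod 4139)
1357^64 ≡ 1674^2 = 2802276 ≡ 173 (mod 4139)
1357^95 = 1357^64 × 1357^16 × 1357^8 × 1357^4 × 1357^2 × 1357^1 ≡ 173 × 276 × 2662 × 3415 × 3733 × 1357 (mod 4139).
Accumulate the product:
173 × 276 = 47748 ≡ 2219
2219 × 2662 = 5906978 ≡ 625
625 × 3415 = 2134375 ≡ 2790
2790 × 3733 = 10415070 ≡ 1346
1346 × 1357 = 1826522 ≡ 1223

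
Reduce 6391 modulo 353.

37

6391 = 18·353 + 37, so 6391 ≡ 37 (mod 353).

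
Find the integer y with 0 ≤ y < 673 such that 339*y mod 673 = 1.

673 = 1×339 + 334
339 = 1×334 + 5
334 = 66×5 + 4
5 = 1×4 + 1
4 = 4×1 + 0
gcd(339, 673) = 1, so the inverse exists.
Bézout: 1 = −68×673 + 135×339.
So 339⁻¹ ≡ 135 (mod 673).

135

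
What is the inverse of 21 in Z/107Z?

107 = 5*21 + 2
21 = 10*2 + 1
2 = 2*1 + 0
gcd(21, 107) = 1, so the inverse exists.
Back-substitute for 1:
1 = 1*21 − 10*2
  = −10*107 + 51*21
So 21⁻¹ ≡ 51 (mod 107).

51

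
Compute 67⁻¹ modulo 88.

67

By the extended Euclidean algorithm:
88 = 1×67 + 21
67 = 3×21 + 4
21 = 5×4 + 1
4 = 4×1 + 0
gcd(67, 88) = 1, so the inverse exists.
Bézout: 1 = 16×88 − 21×67.
So 67⁻¹ ≡ −21 ≡ 67 (mod 88).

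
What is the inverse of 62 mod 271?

153

271 = 4×62 + 23
62 = 2×23 + 16
23 = 1×16 + 7
16 = 2×7 + 2
7 = 3×2 + 1
2 = 2×1 + 0
gcd(62, 271) = 1, so the inverse exists.
Bézout: 1 = 27×271 − 118×62.
So 62⁻¹ ≡ −118 ≡ 153 (mod 271).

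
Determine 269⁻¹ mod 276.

197

By the extended Euclidean algorithm:
276 = 1*269 + 7
269 = 38*7 + 3
7 = 2*3 + 1
3 = 3*1 + 0
gcd(269, 276) = 1, so the inverse exists.
Back-substitute for 1:
1 = 1*7 − 2*3
  = −2*269 + 77*7
  = 77*276 − 79*269
So 269⁻¹ ≡ −79 ≡ 197 (mod 276).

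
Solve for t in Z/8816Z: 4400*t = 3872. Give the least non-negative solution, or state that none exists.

gcd(4400, 8816) = 16, and 16 | 3872, so solutions exist.
Divide through by 16: 275*t mod 551 = 242.
275⁻¹ ≡ 549 (mod 551).
t ≡ 549*242 ≡ 67 (mod 551).
The smallest non-negative solution is t = 67.

67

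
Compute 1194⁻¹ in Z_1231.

Apply the Euclidean algorithm and back-substitute:
1231 = 1·1194 + 37
1194 = 32·37 + 10
37 = 3·10 + 7
10 = 1·7 + 3
7 = 2·3 + 1
3 = 3·1 + 0
gcd(1194, 1231) = 1, so the inverse exists.
Back-substitute for 1:
1 = 1·7 − 2·3
  = −2·10 + 3·7
  = 3·37 − 11·10
  = −11·1194 + 355·37
  = 355·1231 − 366·1194
So 1194⁻¹ ≡ −366 ≡ 865 (mod 1231).

865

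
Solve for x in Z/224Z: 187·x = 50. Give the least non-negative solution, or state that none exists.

gcd(187, 224) = 1, so a unique solution mod 224 exists.
187⁻¹ ≡ 115 (mod 224).
x ≡ 115·50 ≡ 150 (mod 224).

150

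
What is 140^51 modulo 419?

51 in binary is 110011, i.e. 51 = 32 + 16 + 2 + 1.
140^1 ≡ 140 (mod 419)
140^2 ≡ 140^2 = 19600 ≡ 326 (mod 419)
140^4 ≡ 326^2 = 106276 ≡ 269 (mod 419)
140^8 ≡ 269^2 = 72361 ≡ 293 (mod 419)
140^16 ≡ 293^2 = 85849 ≡ 373 (mod 419)
140^32 ≡ 373^2 = 139129 ≡ 21 (mod 419)
140^51 = 140^32 × 140^16 × 140^2 × 140^1 ≡ 21 × 373 × 326 × 140 (mod 419).
Accumulate the product:
21 × 373 = 7833 ≡ 291
291 × 326 = 94866 ≡ 172
172 × 140 = 24080 ≡ 197

197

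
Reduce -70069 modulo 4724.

-70069 = -15·4724 + 791, so -70069 ≡ 791 (mod 4724).

791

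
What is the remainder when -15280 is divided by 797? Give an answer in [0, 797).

660

-15280 = -20×797 + 660, so -15280 ≡ 660 (mod 797).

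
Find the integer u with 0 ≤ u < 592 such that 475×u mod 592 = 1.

By the extended Euclidean algorithm:
592 = 1*475 + 117
475 = 4*117 + 7
117 = 16*7 + 5
7 = 1*5 + 2
5 = 2*2 + 1
2 = 2*1 + 0
gcd(475, 592) = 1, so the inverse exists.
Back-substitute for 1:
1 = 1*5 − 2*2
  = −2*7 + 3*5
  = 3*117 − 50*7
  = −50*475 + 203*117
  = 203*592 − 253*475
So 475⁻¹ ≡ −253 ≡ 339 (mod 592).

339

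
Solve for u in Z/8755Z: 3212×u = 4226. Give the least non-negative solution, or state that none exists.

6603

gcd(3212, 8755) = 1, so a unique solution mod 8755 exists.
3212⁻¹ ≡ 8278 (mod 8755).
u ≡ 8278×4226 ≡ 6603 (mod 8755).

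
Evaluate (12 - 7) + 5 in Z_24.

10

12 - 7 = 5
5 + 5 = 10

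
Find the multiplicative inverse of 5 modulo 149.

30

Run the extended Euclidean algorithm:
149 = 29×5 + 4
5 = 1×4 + 1
4 = 4×1 + 0
gcd(5, 149) = 1, so the inverse exists.
Bézout: 1 = −1×149 + 30×5.
So 5⁻¹ ≡ 30 (mod 149).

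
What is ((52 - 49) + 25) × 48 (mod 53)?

19

52 - 49 = 3
3 + 25 = 28
28 × 48 = 1344 ≡ 19 (mod 53)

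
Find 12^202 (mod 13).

12^1 ≡ 12 (mod 13)
12^2 ≡ 12^2 = 144 ≡ 1 (mod 13)
12^4 ≡ 1^2 = 1 (mod 13)
12^8 ≡ 1^2 = 1 (mod 13)
12^16 ≡ 1^2 = 1 (mod 13)
12^32 ≡ 1^2 = 1 (mod 13)
12^64 ≡ 1^2 = 1 (mod 13)
12^128 ≡ 1^2 = 1 (mod 13)
12^202 = 12^128 * 12^64 * 12^8 * 12^2 ≡ 1 * 1 * 1 * 1 (mod 13).
Accumulate the product:
1 * 1 = 1
1 * 1 = 1
1 * 1 = 1

1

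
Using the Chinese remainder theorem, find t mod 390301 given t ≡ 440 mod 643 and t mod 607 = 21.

177265

643⁻¹ mod 607: 643·489 ≡ 1 (mod 607), so 643⁻¹ ≡ 489.
t = 440 + 643·((21 − 440)·489 mod 607) = 440 + 643·275 = 177265.
Check: 177265 mod 643 = 440, 177265 mod 607 = 21. ✓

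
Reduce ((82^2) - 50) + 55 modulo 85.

(82)^2 ≡ 9 (mod 85)
9 - 50 = -41 ≡ 44 (mod 85)
44 + 55 = 99 ≡ 14 (mod 85)

14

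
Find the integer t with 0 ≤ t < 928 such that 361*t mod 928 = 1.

473

By the extended Euclidean algorithm:
928 = 2·361 + 206
361 = 1·206 + 155
206 = 1·155 + 51
155 = 3·51 + 2
51 = 25·2 + 1
2 = 2·1 + 0
gcd(361, 928) = 1, so the inverse exists.
Bézout: 1 = 177·928 − 455·361.
So 361⁻¹ ≡ −455 ≡ 473 (mod 928).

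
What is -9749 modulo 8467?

-9749 = -2×8467 + 7185, so -9749 ≡ 7185 (mod 8467).

7185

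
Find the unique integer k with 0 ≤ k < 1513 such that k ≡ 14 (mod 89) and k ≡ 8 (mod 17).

89⁻¹ mod 17: 89·13 ≡ 1 (mod 17), so 89⁻¹ ≡ 13.
k = 14 + 89·((8 − 14)·13 mod 17) = 14 + 89·7 = 637.

637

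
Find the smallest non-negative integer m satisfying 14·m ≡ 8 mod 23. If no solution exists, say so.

17

gcd(14, 23) = 1, so a unique solution mod 23 exists.
14⁻¹ ≡ 5 (mod 23).
m ≡ 5·8 ≡ 17 (mod 23).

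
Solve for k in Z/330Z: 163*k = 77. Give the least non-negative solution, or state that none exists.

209

gcd(163, 330) = 1, so a unique solution mod 330 exists.
163⁻¹ ≡ 247 (mod 330).
k ≡ 247*77 ≡ 209 (mod 330).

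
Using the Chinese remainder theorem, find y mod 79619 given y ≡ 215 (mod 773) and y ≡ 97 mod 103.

773⁻¹ mod 103: 773×2 ≡ 1 (mod 103), so 773⁻¹ ≡ 2.
y = 215 + 773×((97 − 215)×2 mod 103) = 215 + 773×73 = 56644.

56644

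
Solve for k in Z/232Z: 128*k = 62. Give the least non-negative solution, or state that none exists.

no solution

gcd(128, 232) = 8, and 8 does not divide 62.
So the congruence has no solution.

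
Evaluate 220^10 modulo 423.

157

Compute successive squares:
10 in binary is 1010, i.e. 10 = 8 + 2.
220^1 ≡ 220 (mod 423)
220^2 ≡ 220^2 = 48400 ≡ 178 (mod 423)
220^4 ≡ 178^2 = 31684 ≡ 382 (mod 423)
220^8 ≡ 382^2 = 145924 ≡ 412 (mod 423)
220^10 = 220^8 * 220^2 ≡ 412 * 178 (mod 423).
412 * 178 = 73336 ≡ 157 (mod 423).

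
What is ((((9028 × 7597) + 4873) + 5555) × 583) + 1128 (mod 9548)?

3328

9028 × 7597 = 68585716 ≡ 2432 (mod 9548)
2432 + 4873 = 7305
7305 + 5555 = 12860 ≡ 3312 (mod 9548)
3312 × 583 = 1930896 ≡ 2200 (mod 9548)
2200 + 1128 = 3328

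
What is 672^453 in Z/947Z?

90

Using repeated squaring:
453 in binary is 111000101, i.e. 453 = 256 + 128 + 64 + 4 + 1.
672^1 ≡ 672 (mod 947)
672^2 ≡ 672^2 = 451584 ≡ 812 (mod 947)
672^4 ≡ 812^2 = 659344 ≡ 232 (mod 947)
672^8 ≡ 232^2 = 53824 ≡ 792 (mod 947)
672^16 ≡ 792^2 = 627264 ≡ 350 (mod 947)
672^32 ≡ 350^2 = 122500 ≡ 337 (mod 947)
672^64 ≡ 337^2 = 113569 ≡ 876 (mod 947)
672^128 ≡ 876^2 = 767376 ≡ 306 (mod 947)
672^256 ≡ 306^2 = 93636 ≡ 830 (mod 947)
672^453 = 672^256 × 672^128 × 672^64 × 672^4 × 672^1 ≡ 830 × 306 × 876 × 232 × 672 (mod 947).
Accumulate the product:
830 × 306 = 253980 ≡ 184
184 × 876 = 161184 ≡ 194
194 × 232 = 45008 ≡ 499
499 × 672 = 335328 ≡ 90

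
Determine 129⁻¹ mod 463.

201

Apply the Euclidean algorithm and back-substitute:
463 = 3×129 + 76
129 = 1×76 + 53
76 = 1×53 + 23
53 = 2×23 + 7
23 = 3×7 + 2
7 = 3×2 + 1
2 = 2×1 + 0
gcd(129, 463) = 1, so the inverse exists.
Bézout: 1 = −56×463 + 201×129.
So 129⁻¹ ≡ 201 (mod 463).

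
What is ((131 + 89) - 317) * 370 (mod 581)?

132

131 + 89 = 220
220 - 317 = -97 ≡ 484 (mod 581)
484 * 370 = 179080 ≡ 132 (mod 581)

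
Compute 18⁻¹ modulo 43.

Apply the Euclidean algorithm and back-substitute:
43 = 2*18 + 7
18 = 2*7 + 4
7 = 1*4 + 3
4 = 1*3 + 1
3 = 3*1 + 0
gcd(18, 43) = 1, so the inverse exists.
Back-substitute for 1:
1 = 1*4 − 1*3
  = −1*7 + 2*4
  = 2*18 − 5*7
  = −5*43 + 12*18
So 18⁻¹ ≡ 12 (mod 43).

12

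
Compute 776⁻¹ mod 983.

964

Run the extended Euclidean algorithm:
983 = 1·776 + 207
776 = 3·207 + 155
207 = 1·155 + 52
155 = 2·52 + 51
52 = 1·51 + 1
51 = 51·1 + 0
gcd(776, 983) = 1, so the inverse exists.
Bézout: 1 = 15·983 − 19·776.
So 776⁻¹ ≡ −19 ≡ 964 (mod 983).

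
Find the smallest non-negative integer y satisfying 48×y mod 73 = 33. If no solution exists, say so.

60

gcd(48, 73) = 1, so a unique solution mod 73 exists.
48⁻¹ ≡ 35 (mod 73).
y ≡ 35×33 ≡ 60 (mod 73).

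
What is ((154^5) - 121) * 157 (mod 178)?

(154)^5 ≡ 28 (mod 178)
28 - 121 = -93 ≡ 85 (mod 178)
85 * 157 = 13345 ≡ 173 (mod 178)

173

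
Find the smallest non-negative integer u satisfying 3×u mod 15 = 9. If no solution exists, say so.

3

gcd(3, 15) = 3, and 3 | 9, so solutions exist.
Divide through by 3: 1×u mod 5 = 3.
1⁻¹ ≡ 1 (mod 5).
u ≡ 1×3 ≡ 3 (mod 5).
The smallest non-negative solution is u = 3.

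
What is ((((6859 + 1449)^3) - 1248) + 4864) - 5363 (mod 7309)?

2489

6859 + 1449 = 8308 ≡ 999 (mod 7309)
(999)^3 ≡ 4236 (mod 7309)
4236 - 1248 = 2988
2988 + 4864 = 7852 ≡ 543 (mod 7309)
543 - 5363 = -4820 ≡ 2489 (mod 7309)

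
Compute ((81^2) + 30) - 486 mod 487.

(81)^2 ≡ 230 (mod 487)
230 + 30 = 260
260 - 486 = -226 ≡ 261 (mod 487)

261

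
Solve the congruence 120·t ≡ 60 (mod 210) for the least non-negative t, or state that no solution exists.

gcd(120, 210) = 30, and 30 | 60, so solutions exist.
Divide through by 30: 4·t ≡ 2 (mod 7).
4⁻¹ ≡ 2 (mod 7).
t ≡ 2·2 ≡ 4 (mod 7).
The smallest non-negative solution is t = 4.

4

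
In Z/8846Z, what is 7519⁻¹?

4413

By the extended Euclidean algorithm:
8846 = 1·7519 + 1327
7519 = 5·1327 + 884
1327 = 1·884 + 443
884 = 1·443 + 441
443 = 1·441 + 2
441 = 220·2 + 1
2 = 2·1 + 0
gcd(7519, 8846) = 1, so the inverse exists.
Back-substitute for 1:
1 = 1·441 − 220·2
  = −220·443 + 221·441
  = 221·884 − 441·443
  = −441·1327 + 662·884
  = 662·7519 − 3751·1327
  = −3751·8846 + 4413·7519
So 7519⁻¹ ≡ 4413 (mod 8846).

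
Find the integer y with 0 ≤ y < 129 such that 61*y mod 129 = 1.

55

Run the extended Euclidean algorithm:
129 = 2*61 + 7
61 = 8*7 + 5
7 = 1*5 + 2
5 = 2*2 + 1
2 = 2*1 + 0
gcd(61, 129) = 1, so the inverse exists.
Bézout: 1 = −26*129 + 55*61.
So 61⁻¹ ≡ 55 (mod 129).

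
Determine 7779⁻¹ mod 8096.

Apply the Euclidean algorithm and back-substitute:
8096 = 1*7779 + 317
7779 = 24*317 + 171
317 = 1*171 + 146
171 = 1*146 + 25
146 = 5*25 + 21
25 = 1*21 + 4
21 = 5*4 + 1
4 = 4*1 + 0
gcd(7779, 8096) = 1, so the inverse exists.
Bézout: 1 = 1865*8096 − 1941*7779.
So 7779⁻¹ ≡ −1941 ≡ 6155 (mod 8096).

6155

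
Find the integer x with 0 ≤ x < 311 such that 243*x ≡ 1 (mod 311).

32

Apply the Euclidean algorithm and back-substitute:
311 = 1*243 + 68
243 = 3*68 + 39
68 = 1*39 + 29
39 = 1*29 + 10
29 = 2*10 + 9
10 = 1*9 + 1
9 = 9*1 + 0
gcd(243, 311) = 1, so the inverse exists.
Back-substitute for 1:
1 = 1*10 − 1*9
  = −1*29 + 3*10
  = 3*39 − 4*29
  = −4*68 + 7*39
  = 7*243 − 25*68
  = −25*311 + 32*243
So 243⁻¹ ≡ 32 (mod 311).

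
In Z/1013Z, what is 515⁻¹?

596

Run the extended Euclidean algorithm:
1013 = 1*515 + 498
515 = 1*498 + 17
498 = 29*17 + 5
17 = 3*5 + 2
5 = 2*2 + 1
2 = 2*1 + 0
gcd(515, 1013) = 1, so the inverse exists.
Back-substitute for 1:
1 = 1*5 − 2*2
  = −2*17 + 7*5
  = 7*498 − 205*17
  = −205*515 + 212*498
  = 212*1013 − 417*515
So 515⁻¹ ≡ −417 ≡ 596 (mod 1013).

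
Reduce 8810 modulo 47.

21

8810 = 187·47 + 21, so 8810 ≡ 21 (mod 47).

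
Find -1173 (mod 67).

33

-1173 = -18·67 + 33, so -1173 ≡ 33 (mod 67).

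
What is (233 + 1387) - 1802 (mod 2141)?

1959

233 + 1387 = 1620
1620 - 1802 = -182 ≡ 1959 (mod 2141)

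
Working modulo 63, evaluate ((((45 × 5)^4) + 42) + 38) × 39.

45 × 5 = 225 ≡ 36 (mod 63)
(36)^4 ≡ 36 (mod 63)
36 + 42 = 78 ≡ 15 (mod 63)
15 + 38 = 53
53 × 39 = 2067 ≡ 51 (mod 63)

51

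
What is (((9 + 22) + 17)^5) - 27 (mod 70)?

21

9 + 22 = 31
31 + 17 = 48
(48)^5 ≡ 48 (mod 70)
48 - 27 = 21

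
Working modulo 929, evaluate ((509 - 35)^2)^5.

412

509 - 35 = 474
(474)^2 ≡ 787 (mod 929)
(787)^5 ≡ 412 (mod 929)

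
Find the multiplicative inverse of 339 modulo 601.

562

Run the extended Euclidean algorithm:
601 = 1·339 + 262
339 = 1·262 + 77
262 = 3·77 + 31
77 = 2·31 + 15
31 = 2·15 + 1
15 = 15·1 + 0
gcd(339, 601) = 1, so the inverse exists.
Back-substitute for 1:
1 = 1·31 − 2·15
  = −2·77 + 5·31
  = 5·262 − 17·77
  = −17·339 + 22·262
  = 22·601 − 39·339
So 339⁻¹ ≡ −39 ≡ 562 (mod 601).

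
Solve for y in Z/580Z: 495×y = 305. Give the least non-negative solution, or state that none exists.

gcd(495, 580) = 5, and 5 | 305, so solutions exist.
Divide through by 5: 99×y = 61 (mod 116).
99⁻¹ ≡ 75 (mod 116).
y ≡ 75×61 ≡ 51 (mod 116).
The smallest non-negative solution is y = 51.

51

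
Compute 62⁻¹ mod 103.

103 = 1×62 + 41
62 = 1×41 + 21
41 = 1×21 + 20
21 = 1×20 + 1
20 = 20×1 + 0
gcd(62, 103) = 1, so the inverse exists.
Back-substitute for 1:
1 = 1×21 − 1×20
  = −1×41 + 2×21
  = 2×62 − 3×41
  = −3×103 + 5×62
So 62⁻¹ ≡ 5 (mod 103).

5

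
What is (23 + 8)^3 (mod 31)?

0

23 + 8 = 31 ≡ 0 (mod 31)
(0)^3 ≡ 0 (mod 31)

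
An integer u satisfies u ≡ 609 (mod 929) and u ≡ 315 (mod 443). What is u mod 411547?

147391

929⁻¹ mod 443: 929×340 ≡ 1 (mod 443), so 929⁻¹ ≡ 340.
u = 609 + 929×((315 − 609)×340 mod 443) = 609 + 929×158 = 147391.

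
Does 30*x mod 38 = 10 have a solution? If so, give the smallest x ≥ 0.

13

gcd(30, 38) = 2, and 2 | 10, so solutions exist.
Divide through by 2: 15*x = 5 (mod 19).
15⁻¹ ≡ 14 (mod 19).
x ≡ 14*5 ≡ 13 (mod 19).
The smallest non-negative solution is x = 13.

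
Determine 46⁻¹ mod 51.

10

Apply the Euclidean algorithm and back-substitute:
51 = 1×46 + 5
46 = 9×5 + 1
5 = 5×1 + 0
gcd(46, 51) = 1, so the inverse exists.
Back-substitute for 1:
1 = 1×46 − 9×5
  = −9×51 + 10×46
So 46⁻¹ ≡ 10 (mod 51).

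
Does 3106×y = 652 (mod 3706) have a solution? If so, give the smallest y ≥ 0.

876

gcd(3106, 3706) = 2, and 2 | 652, so solutions exist.
Divide through by 2: 1553×y ≡ 326 (mod 1853).
1553⁻¹ ≡ 105 (mod 1853).
y ≡ 105×326 ≡ 876 (mod 1853).
The smallest non-negative solution is y = 876.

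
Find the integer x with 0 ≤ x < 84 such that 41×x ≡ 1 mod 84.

Apply the Euclidean algorithm and back-substitute:
84 = 2×41 + 2
41 = 20×2 + 1
2 = 2×1 + 0
gcd(41, 84) = 1, so the inverse exists.
Bézout: 1 = −20×84 + 41×41.
So 41⁻¹ ≡ 41 (mod 84).

41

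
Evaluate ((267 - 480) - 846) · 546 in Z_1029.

84

267 - 480 = -213 ≡ 816 (mod 1029)
816 - 846 = -30 ≡ 999 (mod 1029)
999 · 546 = 545454 ≡ 84 (mod 1029)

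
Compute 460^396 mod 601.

Compute successive squares:
460^1 ≡ 460 (mod 601)
460^2 ≡ 460^2 = 211600 ≡ 48 (mod 601)
460^4 ≡ 48^2 = 2304 ≡ 501 (mod 601)
460^8 ≡ 501^2 = 251001 ≡ 384 (mod 601)
460^16 ≡ 384^2 = 147456 ≡ 211 (mod 601)
460^32 ≡ 211^2 = 44521 ≡ 47 (mod 601)
460^64 ≡ 47^2 = 2209 ≡ 406 (mod 601)
460^128 ≡ 406^2 = 164836 ≡ 162 (mod 601)
460^256 ≡ 162^2 = 26244 ≡ 401 (mod 601)
460^396 = 460^256 * 460^128 * 460^8 * 460^4 ≡ 401 * 162 * 384 * 501 (mod 601).
Accumulate the product:
401 * 162 = 64962 ≡ 54
54 * 384 = 20736 ≡ 302
302 * 501 = 151302 ≡ 451

451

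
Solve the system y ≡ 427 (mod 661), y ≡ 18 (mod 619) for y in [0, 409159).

3732

661⁻¹ mod 619: 661·339 ≡ 1 (mod 619), so 661⁻¹ ≡ 339.
y = 427 + 661·((18 − 427)·339 mod 619) = 427 + 661·5 = 3732.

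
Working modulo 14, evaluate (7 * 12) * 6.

0

7 * 12 = 84 ≡ 0 (mod 14)
0 * 6 = 0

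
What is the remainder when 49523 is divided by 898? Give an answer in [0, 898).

133

49523 = 55×898 + 133, so 49523 ≡ 133 (mod 898).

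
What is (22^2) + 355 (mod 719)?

120

(22)^2 ≡ 484 (mod 719)
484 + 355 = 839 ≡ 120 (mod 719)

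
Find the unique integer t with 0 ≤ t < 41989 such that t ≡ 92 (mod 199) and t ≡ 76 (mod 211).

28350

199⁻¹ mod 211: 199*123 ≡ 1 (mod 211), so 199⁻¹ ≡ 123.
t = 92 + 199*((76 − 92)*123 mod 211) = 92 + 199*142 = 28350.
Check: 28350 mod 199 = 92, 28350 mod 211 = 76. ✓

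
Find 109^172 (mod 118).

By square-and-multiply:
172 in binary is 10101100, i.e. 172 = 128 + 32 + 8 + 4.
109^1 ≡ 109 (mod 118)
109^2 ≡ 109^2 = 11881 ≡ 81 (mod 118)
109^4 ≡ 81^2 = 6561 ≡ 71 (mod 118)
109^8 ≡ 71^2 = 5041 ≡ 85 (mod 118)
109^16 ≡ 85^2 = 7225 ≡ 27 (mod 118)
109^32 ≡ 27^2 = 729 ≡ 21 (mod 118)
109^64 ≡ 21^2 = 441 ≡ 87 (mod 118)
109^128 ≡ 87^2 = 7569 ≡ 17 (mod 118)
109^172 = 109^128 * 109^32 * 109^8 * 109^4 ≡ 17 * 21 * 85 * 71 (mod 118).
Accumulate the product:
17 * 21 = 357 ≡ 3
3 * 85 = 255 ≡ 19
19 * 71 = 1349 ≡ 51

51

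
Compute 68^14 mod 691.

68^1 ≡ 68 (mod 691)
68^2 ≡ 68^2 = 4624 ≡ 478 (mod 691)
68^4 ≡ 478^2 = 228484 ≡ 454 (mod 691)
68^8 ≡ 454^2 = 206116 ≡ 198 (mod 691)
68^14 = 68^8 × 68^4 × 68^2 ≡ 198 × 454 × 478 (mod 691).
Accumulate the product:
198 × 454 = 89892 ≡ 62
62 × 478 = 29636 ≡ 614

614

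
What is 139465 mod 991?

725

139465 = 140·991 + 725, so 139465 ≡ 725 (mod 991).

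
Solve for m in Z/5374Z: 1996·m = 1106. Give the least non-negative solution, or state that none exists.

2141

gcd(1996, 5374) = 2, and 2 | 1106, so solutions exist.
Divide through by 2: 998·m ≡ 553 mod 2687.
998⁻¹ ≡ 2652 (mod 2687).
m ≡ 2652·553 ≡ 2141 (mod 2687).
The smallest non-negative solution is m = 2141.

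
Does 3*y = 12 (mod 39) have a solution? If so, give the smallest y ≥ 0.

gcd(3, 39) = 3, and 3 | 12, so solutions exist.
Divide through by 3: 1*y mod 13 = 4.
1⁻¹ ≡ 1 (mod 13).
y ≡ 1*4 ≡ 4 (mod 13).
The smallest non-negative solution is y = 4.

4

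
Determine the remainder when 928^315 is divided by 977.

By square-and-multiply:
315 in binary is 100111011, i.e. 315 = 256 + 32 + 16 + 8 + 2 + 1.
928^1 ≡ 928 (mod 977)
928^2 ≡ 928^2 = 861184 ≡ 447 (mod 977)
928^4 ≡ 447^2 = 199809 ≡ 501 (mod 977)
928^8 ≡ 501^2 = 251001 ≡ 889 (mod 977)
928^16 ≡ 889^2 = 790321 ≡ 905 (mod 977)
928^32 ≡ 905^2 = 819025 ≡ 299 (mod 977)
928^64 ≡ 299^2 = 89401 ≡ 494 (mod 977)
928^128 ≡ 494^2 = 244036 ≡ 763 (mod 977)
928^256 ≡ 763^2 = 582169 ≡ 854 (mod 977)
928^315 = 928^256 * 928^32 * 928^16 * 928^8 * 928^2 * 928^1 ≡ 854 * 299 * 905 * 889 * 447 * 928 (mod 977).
Accumulate the product:
854 * 299 = 255346 ≡ 349
349 * 905 = 315845 ≡ 274
274 * 889 = 243586 ≡ 313
313 * 447 = 139911 ≡ 200
200 * 928 = 185600 ≡ 947

947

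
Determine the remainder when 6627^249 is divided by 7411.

82

Using repeated squaring:
249 in binary is 11111001, i.e. 249 = 128 + 64 + 32 + 16 + 8 + 1.
6627^1 ≡ 6627 (mod 7411)
6627^2 ≡ 6627^2 = 43917129 ≡ 6954 (mod 7411)
6627^4 ≡ 6954^2 = 48358116 ≡ 1341 (mod 7411)
6627^8 ≡ 1341^2 = 1798281 ≡ 4819 (mod 7411)
6627^16 ≡ 4819^2 = 23222761 ≡ 4098 (mod 7411)
6627^32 ≡ 4098^2 = 16793604 ≡ 278 (mod 7411)
6627^64 ≡ 278^2 = 77284 ≡ 3174 (mod 7411)
6627^128 ≡ 3174^2 = 10074276 ≡ 2727 (mod 7411)
6627^249 = 6627^128 · 6627^64 · 6627^32 · 6627^16 · 6627^8 · 6627^1 ≡ 2727 · 3174 · 278 · 4098 · 4819 · 6627 (mod 7411).
Accumulate the product:
2727 · 3174 = 8655498 ≡ 6861
6861 · 278 = 1907358 ≡ 2731
2731 · 4098 = 11191638 ≡ 1028
1028 · 4819 = 4953932 ≡ 3384
3384 · 6627 = 22425768 ≡ 82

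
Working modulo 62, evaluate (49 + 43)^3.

30

49 + 43 = 92 ≡ 30 (mod 62)
(30)^3 ≡ 30 (mod 62)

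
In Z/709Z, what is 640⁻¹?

411

709 = 1×640 + 69
640 = 9×69 + 19
69 = 3×19 + 12
19 = 1×12 + 7
12 = 1×7 + 5
7 = 1×5 + 2
5 = 2×2 + 1
2 = 2×1 + 0
gcd(640, 709) = 1, so the inverse exists.
Back-substitute for 1:
1 = 1×5 − 2×2
  = −2×7 + 3×5
  = 3×12 − 5×7
  = −5×19 + 8×12
  = 8×69 − 29×19
  = −29×640 + 269×69
  = 269×709 − 298×640
So 640⁻¹ ≡ −298 ≡ 411 (mod 709).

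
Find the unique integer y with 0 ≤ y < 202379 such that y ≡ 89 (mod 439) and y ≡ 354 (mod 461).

439⁻¹ mod 461: 439×440 ≡ 1 (mod 461), so 439⁻¹ ≡ 440.
y = 89 + 439×((354 − 89)×440 mod 461) = 89 + 439×428 = 187981.

187981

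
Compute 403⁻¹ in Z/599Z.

327

599 = 1*403 + 196
403 = 2*196 + 11
196 = 17*11 + 9
11 = 1*9 + 2
9 = 4*2 + 1
2 = 2*1 + 0
gcd(403, 599) = 1, so the inverse exists.
Back-substitute for 1:
1 = 1*9 − 4*2
  = −4*11 + 5*9
  = 5*196 − 89*11
  = −89*403 + 183*196
  = 183*599 − 272*403
So 403⁻¹ ≡ −272 ≡ 327 (mod 599).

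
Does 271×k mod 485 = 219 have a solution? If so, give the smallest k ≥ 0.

gcd(271, 485) = 1, so a unique solution mod 485 exists.
271⁻¹ ≡ 451 (mod 485).
k ≡ 451×219 ≡ 314 (mod 485).

314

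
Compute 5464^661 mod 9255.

6259

By square-and-multiply:
661 in binary is 1010010101, i.e. 661 = 512 + 128 + 16 + 4 + 1.
5464^1 ≡ 5464 (mod 9255)
5464^2 ≡ 5464^2 = 29855296 ≡ 7921 (mod 9255)
5464^4 ≡ 7921^2 = 62742241 ≡ 2596 (mod 9255)
5464^8 ≡ 2596^2 = 6739216 ≡ 1576 (mod 9255)
5464^16 ≡ 1576^2 = 2483776 ≡ 3436 (mod 9255)
5464^32 ≡ 3436^2 = 11806096 ≡ 5971 (mod 9255)
5464^64 ≡ 5971^2 = 35652841 ≡ 2581 (mod 9255)
5464^128 ≡ 2581^2 = 6661561 ≡ 7216 (mod 9255)
5464^256 ≡ 7216^2 = 52070656 ≡ 2026 (mod 9255)
5464^512 ≡ 2026^2 = 4104676 ≡ 4711 (mod 9255)
5464^661 = 5464^512 · 5464^128 · 5464^16 · 5464^4 · 5464^1 ≡ 4711 · 7216 · 3436 · 2596 · 5464 (mod 9255).
Accumulate the product:
4711 · 7216 = 33994576 ≡ 961
961 · 3436 = 3301996 ≡ 7216
7216 · 2596 = 18732736 ≡ 616
616 · 5464 = 3365824 ≡ 6259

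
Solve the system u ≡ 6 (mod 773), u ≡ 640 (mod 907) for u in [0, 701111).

773⁻¹ mod 907: 773·819 ≡ 1 (mod 907), so 773⁻¹ ≡ 819.
u = 6 + 773·((640 − 6)·819 mod 907) = 6 + 773·442 = 341672.

341672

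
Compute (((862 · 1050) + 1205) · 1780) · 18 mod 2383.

862 · 1050 = 905100 ≡ 1943 (mod 2383)
1943 + 1205 = 3148 ≡ 765 (mod 2383)
765 · 1780 = 1361700 ≡ 1007 (mod 2383)
1007 · 18 = 18126 ≡ 1445 (mod 2383)

1445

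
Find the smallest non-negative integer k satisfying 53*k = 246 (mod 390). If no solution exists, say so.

gcd(53, 390) = 1, so a unique solution mod 390 exists.
53⁻¹ ≡ 287 (mod 390).
k ≡ 287*246 ≡ 12 (mod 390).

12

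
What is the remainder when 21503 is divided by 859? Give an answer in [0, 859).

28

21503 = 25*859 + 28, so 21503 ≡ 28 (mod 859).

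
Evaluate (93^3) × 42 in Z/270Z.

54

(93)^3 ≡ 27 (mod 270)
27 × 42 = 1134 ≡ 54 (mod 270)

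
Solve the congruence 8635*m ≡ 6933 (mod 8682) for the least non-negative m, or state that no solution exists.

gcd(8635, 8682) = 1, so a unique solution mod 8682 exists.
8635⁻¹ ≡ 3325 (mod 8682).
m ≡ 3325*6933 ≡ 1515 (mod 8682).

1515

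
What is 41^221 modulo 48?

41

Using repeated squaring:
221 in binary is 11011101, i.e. 221 = 128 + 64 + 16 + 8 + 4 + 1.
41^1 ≡ 41 (mod 48)
41^2 ≡ 41^2 = 1681 ≡ 1 (mod 48)
41^4 ≡ 1^2 = 1 (mod 48)
41^8 ≡ 1^2 = 1 (mod 48)
41^16 ≡ 1^2 = 1 (mod 48)
41^32 ≡ 1^2 = 1 (mod 48)
41^64 ≡ 1^2 = 1 (mod 48)
41^128 ≡ 1^2 = 1 (mod 48)
41^221 = 41^128 · 41^64 · 41^16 · 41^8 · 41^4 · 41^1 ≡ 1 · 1 · 1 · 1 · 1 · 41 (mod 48).
Accumulate the product:
1 · 1 = 1
1 · 1 = 1
1 · 1 = 1
1 · 1 = 1
1 · 41 = 41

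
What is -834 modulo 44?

2

-834 = -19*44 + 2, so -834 ≡ 2 (mod 44).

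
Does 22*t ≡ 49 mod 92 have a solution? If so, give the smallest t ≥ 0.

gcd(22, 92) = 2, and 2 does not divide 49.
So the congruence has no solution.

no solution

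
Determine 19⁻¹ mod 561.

502

Apply the Euclidean algorithm and back-substitute:
561 = 29*19 + 10
19 = 1*10 + 9
10 = 1*9 + 1
9 = 9*1 + 0
gcd(19, 561) = 1, so the inverse exists.
Bézout: 1 = 2*561 − 59*19.
So 19⁻¹ ≡ −59 ≡ 502 (mod 561).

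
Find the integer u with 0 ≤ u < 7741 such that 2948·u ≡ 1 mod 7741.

7741 = 2*2948 + 1845
2948 = 1*1845 + 1103
1845 = 1*1103 + 742
1103 = 1*742 + 361
742 = 2*361 + 20
361 = 18*20 + 1
20 = 20*1 + 0
gcd(2948, 7741) = 1, so the inverse exists.
Back-substitute for 1:
1 = 1*361 − 18*20
  = −18*742 + 37*361
  = 37*1103 − 55*742
  = −55*1845 + 92*1103
  = 92*2948 − 147*1845
  = −147*7741 + 386*2948
So 2948⁻¹ ≡ 386 (mod 7741).

386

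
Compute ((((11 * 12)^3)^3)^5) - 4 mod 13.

11 * 12 = 132 ≡ 2 (mod 13)
(2)^3 ≡ 8 (mod 13)
(8)^3 ≡ 5 (mod 13)
(5)^5 ≡ 5 (mod 13)
5 - 4 = 1

1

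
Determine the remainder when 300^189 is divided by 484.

268

By square-and-multiply:
300^1 ≡ 300 (mod 484)
300^2 ≡ 300^2 = 90000 ≡ 460 (mod 484)
300^4 ≡ 460^2 = 211600 ≡ 92 (mod 484)
300^8 ≡ 92^2 = 8464 ≡ 236 (mod 484)
300^16 ≡ 236^2 = 55696 ≡ 36 (mod 484)
300^32 ≡ 36^2 = 1296 ≡ 328 (mod 484)
300^64 ≡ 328^2 = 107584 ≡ 136 (mod 484)
300^128 ≡ 136^2 = 18496 ≡ 104 (mod 484)
300^189 = 300^128 · 300^32 · 300^16 · 300^8 · 300^4 · 300^1 ≡ 104 · 328 · 36 · 236 · 92 · 300 (mod 484).
Accumulate the product:
104 · 328 = 34112 ≡ 232
232 · 36 = 8352 ≡ 124
124 · 236 = 29264 ≡ 224
224 · 92 = 20608 ≡ 280
280 · 300 = 84000 ≡ 268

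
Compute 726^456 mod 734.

456 in binary is 111001000, i.e. 456 = 256 + 128 + 64 + 8.
726^1 ≡ 726 (mod 734)
726^2 ≡ 726^2 = 527076 ≡ 64 (mod 734)
726^4 ≡ 64^2 = 4096 ≡ 426 (mod 734)
726^8 ≡ 426^2 = 181476 ≡ 178 (mod 734)
726^16 ≡ 178^2 = 31684 ≡ 122 (mod 734)
726^32 ≡ 122^2 = 14884 ≡ 204 (mod 734)
726^64 ≡ 204^2 = 41616 ≡ 512 (mod 734)
726^128 ≡ 512^2 = 262144 ≡ 106 (mod 734)
726^256 ≡ 106^2 = 11236 ≡ 226 (mod 734)
726^456 = 726^256 * 726^128 * 726^64 * 726^8 ≡ 226 * 106 * 512 * 178 (mod 734).
Accumulate the product:
226 * 106 = 23956 ≡ 468
468 * 512 = 239616 ≡ 332
332 * 178 = 59096 ≡ 376

376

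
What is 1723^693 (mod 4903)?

2911

Compute successive squares:
1723^1 ≡ 1723 (mod 4903)
1723^2 ≡ 1723^2 = 2968729 ≡ 2414 (mod 4903)
1723^4 ≡ 2414^2 = 5827396 ≡ 2632 (mod 4903)
1723^8 ≡ 2632^2 = 6927424 ≡ 4388 (mod 4903)
1723^16 ≡ 4388^2 = 19254544 ≡ 463 (mod 4903)
1723^32 ≡ 463^2 = 214369 ≡ 3540 (mod 4903)
1723^64 ≡ 3540^2 = 12531600 ≡ 4435 (mod 4903)
1723^128 ≡ 4435^2 = 19669225 ≡ 3292 (mod 4903)
1723^256 ≡ 3292^2 = 10837264 ≡ 1634 (mod 4903)
1723^512 ≡ 1634^2 = 2669956 ≡ 2724 (mod 4903)
1723^693 = 1723^512 · 1723^128 · 1723^32 · 1723^16 · 1723^4 · 1723^1 ≡ 2724 · 3292 · 3540 · 463 · 2632 · 1723 (mod 4903).
Accumulate the product:
2724 · 3292 = 8967408 ≡ 4724
4724 · 3540 = 16722960 ≡ 3730
3730 · 463 = 1726990 ≡ 1134
1134 · 2632 = 2984688 ≡ 3664
3664 · 1723 = 6313072 ≡ 2911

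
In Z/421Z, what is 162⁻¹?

13

Run the extended Euclidean algorithm:
421 = 2*162 + 97
162 = 1*97 + 65
97 = 1*65 + 32
65 = 2*32 + 1
32 = 32*1 + 0
gcd(162, 421) = 1, so the inverse exists.
Back-substitute for 1:
1 = 1*65 − 2*32
  = −2*97 + 3*65
  = 3*162 − 5*97
  = −5*421 + 13*162
So 162⁻¹ ≡ 13 (mod 421).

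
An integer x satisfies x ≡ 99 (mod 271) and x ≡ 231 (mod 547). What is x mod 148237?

45085

271⁻¹ mod 547: 271×109 ≡ 1 (mod 547), so 271⁻¹ ≡ 109.
x = 99 + 271×((231 − 99)×109 mod 547) = 99 + 271×166 = 45085.
Check: 45085 mod 271 = 99, 45085 mod 547 = 231. ✓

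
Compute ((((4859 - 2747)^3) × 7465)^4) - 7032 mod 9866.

4859 - 2747 = 2112
(2112)^3 ≡ 436 (mod 9866)
436 × 7465 = 3254740 ≡ 8826 (mod 9866)
(8826)^4 ≡ 7438 (mod 9866)
7438 - 7032 = 406

406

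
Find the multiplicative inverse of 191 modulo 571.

287

571 = 2·191 + 189
191 = 1·189 + 2
189 = 94·2 + 1
2 = 2·1 + 0
gcd(191, 571) = 1, so the inverse exists.
Bézout: 1 = 95·571 − 284·191.
So 191⁻¹ ≡ −284 ≡ 287 (mod 571).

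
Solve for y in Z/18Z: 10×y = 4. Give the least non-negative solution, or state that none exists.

4

gcd(10, 18) = 2, and 2 | 4, so solutions exist.
Divide through by 2: 5×y = 2 (mod 9).
5⁻¹ ≡ 2 (mod 9).
y ≡ 2×2 ≡ 4 (mod 9).
The smallest non-negative solution is y = 4.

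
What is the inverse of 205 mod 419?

By the extended Euclidean algorithm:
419 = 2*205 + 9
205 = 22*9 + 7
9 = 1*7 + 2
7 = 3*2 + 1
2 = 2*1 + 0
gcd(205, 419) = 1, so the inverse exists.
Bézout: 1 = −91*419 + 186*205.
So 205⁻¹ ≡ 186 (mod 419).

186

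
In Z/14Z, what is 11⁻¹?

14 = 1×11 + 3
11 = 3×3 + 2
3 = 1×2 + 1
2 = 2×1 + 0
gcd(11, 14) = 1, so the inverse exists.
Bézout: 1 = 4×14 − 5×11.
So 11⁻¹ ≡ −5 ≡ 9 (mod 14).

9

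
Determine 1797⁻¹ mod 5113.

Apply the Euclidean algorithm and back-substitute:
5113 = 2×1797 + 1519
1797 = 1×1519 + 278
1519 = 5×278 + 129
278 = 2×129 + 20
129 = 6×20 + 9
20 = 2×9 + 2
9 = 4×2 + 1
2 = 2×1 + 0
gcd(1797, 5113) = 1, so the inverse exists.
Back-substitute for 1:
1 = 1×9 − 4×2
  = −4×20 + 9×9
  = 9×129 − 58×20
  = −58×278 + 125×129
  = 125×1519 − 683×278
  = −683×1797 + 808×1519
  = 808×5113 − 2299×1797
So 1797⁻¹ ≡ −2299 ≡ 2814 (mod 5113).

2814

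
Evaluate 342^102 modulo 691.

69

102 in binary is 1100110, i.e. 102 = 64 + 32 + 4 + 2.
342^1 ≡ 342 (mod 691)
342^2 ≡ 342^2 = 116964 ≡ 185 (mod 691)
342^4 ≡ 185^2 = 34225 ≡ 366 (mod 691)
342^8 ≡ 366^2 = 133956 ≡ 593 (mod 691)
342^16 ≡ 593^2 = 351649 ≡ 621 (mod 691)
342^32 ≡ 621^2 = 385641 ≡ 63 (mod 691)
342^64 ≡ 63^2 = 3969 ≡ 514 (mod 691)
342^102 = 342^64 · 342^32 · 342^4 · 342^2 ≡ 514 · 63 · 366 · 185 (mod 691).
Accumulate the product:
514 · 63 = 32382 ≡ 596
596 · 366 = 218136 ≡ 471
471 · 185 = 87135 ≡ 69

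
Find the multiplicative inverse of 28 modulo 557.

By the extended Euclidean algorithm:
557 = 19×28 + 25
28 = 1×25 + 3
25 = 8×3 + 1
3 = 3×1 + 0
gcd(28, 557) = 1, so the inverse exists.
Bézout: 1 = 9×557 − 179×28.
So 28⁻¹ ≡ −179 ≡ 378 (mod 557).

378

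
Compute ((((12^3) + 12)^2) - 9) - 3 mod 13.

5

(12)^3 ≡ 12 (mod 13)
12 + 12 = 24 ≡ 11 (mod 13)
(11)^2 ≡ 4 (mod 13)
4 - 9 = -5 ≡ 8 (mod 13)
8 - 3 = 5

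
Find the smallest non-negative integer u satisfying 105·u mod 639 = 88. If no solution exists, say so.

gcd(105, 639) = 3, and 3 does not divide 88.
So the congruence has no solution.

no solution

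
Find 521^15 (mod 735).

146

Compute successive squares:
15 in binary is 1111, i.e. 15 = 8 + 4 + 2 + 1.
521^1 ≡ 521 (mod 735)
521^2 ≡ 521^2 = 271441 ≡ 226 (mod 735)
521^4 ≡ 226^2 = 51076 ≡ 361 (mod 735)
521^8 ≡ 361^2 = 130321 ≡ 226 (mod 735)
521^15 = 521^8 × 521^4 × 521^2 × 521^1 ≡ 226 × 361 × 226 × 521 (mod 735).
Accumulate the product:
226 × 361 = 81586 ≡ 1
1 × 226 = 226
226 × 521 = 117746 ≡ 146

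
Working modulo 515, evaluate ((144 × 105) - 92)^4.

421

144 × 105 = 15120 ≡ 185 (mod 515)
185 - 92 = 93
(93)^4 ≡ 421 (mod 515)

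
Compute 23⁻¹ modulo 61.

Apply the Euclidean algorithm and back-substitute:
61 = 2*23 + 15
23 = 1*15 + 8
15 = 1*8 + 7
8 = 1*7 + 1
7 = 7*1 + 0
gcd(23, 61) = 1, so the inverse exists.
Bézout: 1 = −3*61 + 8*23.
So 23⁻¹ ≡ 8 (mod 61).

8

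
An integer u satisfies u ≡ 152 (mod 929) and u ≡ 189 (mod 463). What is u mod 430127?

929⁻¹ mod 463: 929×309 ≡ 1 (mod 463), so 929⁻¹ ≡ 309.
u = 152 + 929×((189 − 152)×309 mod 463) = 152 + 929×321 = 298361.
Check: 298361 mod 929 = 152, 298361 mod 463 = 189. ✓

298361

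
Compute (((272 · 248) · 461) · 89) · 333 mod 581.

375

272 · 248 = 67456 ≡ 60 (mod 581)
60 · 461 = 27660 ≡ 353 (mod 581)
353 · 89 = 31417 ≡ 43 (mod 581)
43 · 333 = 14319 ≡ 375 (mod 581)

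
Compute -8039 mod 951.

520

-8039 = -9*951 + 520, so -8039 ≡ 520 (mod 951).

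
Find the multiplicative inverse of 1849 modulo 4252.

4252 = 2*1849 + 554
1849 = 3*554 + 187
554 = 2*187 + 180
187 = 1*180 + 7
180 = 25*7 + 5
7 = 1*5 + 2
5 = 2*2 + 1
2 = 2*1 + 0
gcd(1849, 4252) = 1, so the inverse exists.
Back-substitute for 1:
1 = 1*5 − 2*2
  = −2*7 + 3*5
  = 3*180 − 77*7
  = −77*187 + 80*180
  = 80*554 − 237*187
  = −237*1849 + 791*554
  = 791*4252 − 1819*1849
So 1849⁻¹ ≡ −1819 ≡ 2433 (mod 4252).

2433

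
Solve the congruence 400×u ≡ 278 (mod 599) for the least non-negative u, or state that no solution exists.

417

gcd(400, 599) = 1, so a unique solution mod 599 exists.
400⁻¹ ≡ 301 (mod 599).
u ≡ 301×278 ≡ 417 (mod 599).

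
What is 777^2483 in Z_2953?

777^1 ≡ 777 (mod 2953)
777^2 ≡ 777^2 = 603729 ≡ 1317 (mod 2953)
777^4 ≡ 1317^2 = 1734489 ≡ 1078 (mod 2953)
777^8 ≡ 1078^2 = 1162084 ≡ 1555 (mod 2953)
777^16 ≡ 1555^2 = 2418025 ≡ 2471 (mod 2953)
777^32 ≡ 2471^2 = 6105841 ≡ 1990 (mod 2953)
777^64 ≡ 1990^2 = 3960100 ≡ 127 (mod 2953)
777^128 ≡ 127^2 = 16129 ≡ 1364 (mod 2953)
777^256 ≡ 1364^2 = 1860496 ≡ 106 (mod 2953)
777^512 ≡ 106^2 = 11236 ≡ 2377 (mod 2953)
777^1024 ≡ 2377^2 = 5650129 ≡ 1040 (mod 2953)
777^2048 ≡ 1040^2 = 1081600 ≡ 802 (mod 2953)
777^2483 = 777^2048 × 777^256 × 777^128 × 777^32 × 777^16 × 777^2 × 777^1 ≡ 802 × 106 × 1364 × 1990 × 2471 × 1317 × 777 (mod 2953).
Accumulate the product:
802 × 106 = 85012 ≡ 2328
2328 × 1364 = 3175392 ≡ 917
917 × 1990 = 1824830 ≡ 2829
2829 × 2471 = 6990459 ≡ 708
708 × 1317 = 932436 ≡ 2241
2241 × 777 = 1741257 ≡ 1940

1940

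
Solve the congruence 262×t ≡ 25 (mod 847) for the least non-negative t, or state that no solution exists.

gcd(262, 847) = 1, so a unique solution mod 847 exists.
262⁻¹ ≡ 236 (mod 847).
t ≡ 236×25 ≡ 818 (mod 847).

818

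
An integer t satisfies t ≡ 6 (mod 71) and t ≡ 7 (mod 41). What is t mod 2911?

71⁻¹ mod 41: 71·26 ≡ 1 (mod 41), so 71⁻¹ ≡ 26.
t = 6 + 71·((7 − 6)·26 mod 41) = 6 + 71·26 = 1852.

1852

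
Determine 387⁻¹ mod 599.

178

Run the extended Euclidean algorithm:
599 = 1·387 + 212
387 = 1·212 + 175
212 = 1·175 + 37
175 = 4·37 + 27
37 = 1·27 + 10
27 = 2·10 + 7
10 = 1·7 + 3
7 = 2·3 + 1
3 = 3·1 + 0
gcd(387, 599) = 1, so the inverse exists.
Back-substitute for 1:
1 = 1·7 − 2·3
  = −2·10 + 3·7
  = 3·27 − 8·10
  = −8·37 + 11·27
  = 11·175 − 52·37
  = −52·212 + 63·175
  = 63·387 − 115·212
  = −115·599 + 178·387
So 387⁻¹ ≡ 178 (mod 599).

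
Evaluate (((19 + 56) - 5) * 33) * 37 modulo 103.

83

19 + 56 = 75
75 - 5 = 70
70 * 33 = 2310 ≡ 44 (mod 103)
44 * 37 = 1628 ≡ 83 (mod 103)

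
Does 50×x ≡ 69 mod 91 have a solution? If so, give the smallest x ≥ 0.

gcd(50, 91) = 1, so a unique solution mod 91 exists.
50⁻¹ ≡ 71 (mod 91).
x ≡ 71×69 ≡ 76 (mod 91).

76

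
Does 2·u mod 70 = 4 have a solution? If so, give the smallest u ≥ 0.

2

gcd(2, 70) = 2, and 2 | 4, so solutions exist.
Divide through by 2: 1·u ≡ 2 mod 35.
1⁻¹ ≡ 1 (mod 35).
u ≡ 1·2 ≡ 2 (mod 35).
The smallest non-negative solution is u = 2.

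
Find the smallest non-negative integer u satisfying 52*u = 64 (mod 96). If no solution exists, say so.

16

gcd(52, 96) = 4, and 4 | 64, so solutions exist.
Divide through by 4: 13*u = 16 (mod 24).
13⁻¹ ≡ 13 (mod 24).
u ≡ 13*16 ≡ 16 (mod 24).
The smallest non-negative solution is u = 16.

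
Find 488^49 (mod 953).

49 in binary is 110001, i.e. 49 = 32 + 16 + 1.
488^1 ≡ 488 (mod 953)
488^2 ≡ 488^2 = 238144 ≡ 847 (mod 953)
488^4 ≡ 847^2 = 717409 ≡ 753 (mod 953)
488^8 ≡ 753^2 = 567009 ≡ 927 (mod 953)
488^16 ≡ 927^2 = 859329 ≡ 676 (mod 953)
488^32 ≡ 676^2 = 456976 ≡ 489 (mod 953)
488^49 = 488^32 · 488^16 · 488^1 ≡ 489 · 676 · 488 (mod 953).
Accumulate the product:
489 · 676 = 330564 ≡ 826
826 · 488 = 403088 ≡ 922

922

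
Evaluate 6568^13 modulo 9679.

7932

13 in binary is 1101, i.e. 13 = 8 + 4 + 1.
6568^1 ≡ 6568 (mod 9679)
6568^2 ≡ 6568^2 = 43138624 ≡ 9000 (mod 9679)
6568^4 ≡ 9000^2 = 81000000 ≡ 6128 (mod 9679)
6568^8 ≡ 6128^2 = 37552384 ≡ 7543 (mod 9679)
6568^13 = 6568^8 * 6568^4 * 6568^1 ≡ 7543 * 6128 * 6568 (mod 9679).
Accumulate the product:
7543 * 6128 = 46223504 ≡ 6279
6279 * 6568 = 41240472 ≡ 7932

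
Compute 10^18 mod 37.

1

Compute successive squares:
18 in binary is 10010, i.e. 18 = 16 + 2.
10^1 ≡ 10 (mod 37)
10^2 ≡ 10^2 = 100 ≡ 26 (mod 37)
10^4 ≡ 26^2 = 676 ≡ 10 (mod 37)
10^8 ≡ 10^2 = 100 ≡ 26 (mod 37)
10^16 ≡ 26^2 = 676 ≡ 10 (mod 37)
10^18 = 10^16 · 10^2 ≡ 10 · 26 (mod 37).
10 · 26 = 260 ≡ 1 (mod 37).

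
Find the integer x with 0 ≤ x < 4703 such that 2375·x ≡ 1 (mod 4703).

1501

By the extended Euclidean algorithm:
4703 = 1×2375 + 2328
2375 = 1×2328 + 47
2328 = 49×47 + 25
47 = 1×25 + 22
25 = 1×22 + 3
22 = 7×3 + 1
3 = 3×1 + 0
gcd(2375, 4703) = 1, so the inverse exists.
Bézout: 1 = −758×4703 + 1501×2375.
So 2375⁻¹ ≡ 1501 (mod 4703).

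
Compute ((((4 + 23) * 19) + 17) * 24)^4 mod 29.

25

4 + 23 = 27
27 * 19 = 513 ≡ 20 (mod 29)
20 + 17 = 37 ≡ 8 (mod 29)
8 * 24 = 192 ≡ 18 (mod 29)
(18)^4 ≡ 25 (mod 29)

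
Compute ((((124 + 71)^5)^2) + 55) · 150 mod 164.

36

124 + 71 = 195 ≡ 31 (mod 164)
(31)^5 ≡ 163 (mod 164)
(163)^2 ≡ 1 (mod 164)
1 + 55 = 56
56 · 150 = 8400 ≡ 36 (mod 164)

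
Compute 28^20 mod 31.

Using repeated squaring:
20 in binary is 10100, i.e. 20 = 16 + 4.
28^1 ≡ 28 (mod 31)
28^2 ≡ 28^2 = 784 ≡ 9 (mod 31)
28^4 ≡ 9^2 = 81 ≡ 19 (mod 31)
28^8 ≡ 19^2 = 361 ≡ 20 (mod 31)
28^16 ≡ 20^2 = 400 ≡ 28 (mod 31)
28^20 = 28^16 · 28^4 ≡ 28 · 19 (mod 31).
28 · 19 = 532 ≡ 5 (mod 31).

5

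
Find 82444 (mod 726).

406

82444 = 113*726 + 406, so 82444 ≡ 406 (mod 726).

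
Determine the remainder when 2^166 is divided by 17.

13

Using repeated squaring:
166 in binary is 10100110, i.e. 166 = 128 + 32 + 4 + 2.
2^1 ≡ 2 (mod 17)
2^2 ≡ 2^2 = 4 (mod 17)
2^4 ≡ 4^2 = 16 (mod 17)
2^8 ≡ 16^2 = 256 ≡ 1 (mod 17)
2^16 ≡ 1^2 = 1 (mod 17)
2^32 ≡ 1^2 = 1 (mod 17)
2^64 ≡ 1^2 = 1 (mod 17)
2^128 ≡ 1^2 = 1 (mod 17)
2^166 = 2^128 * 2^32 * 2^4 * 2^2 ≡ 1 * 1 * 16 * 4 (mod 17).
Accumulate the product:
1 * 1 = 1
1 * 16 = 16
16 * 4 = 64 ≡ 13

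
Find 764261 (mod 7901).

764261 = 96*7901 + 5765, so 764261 ≡ 5765 (mod 7901).

5765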